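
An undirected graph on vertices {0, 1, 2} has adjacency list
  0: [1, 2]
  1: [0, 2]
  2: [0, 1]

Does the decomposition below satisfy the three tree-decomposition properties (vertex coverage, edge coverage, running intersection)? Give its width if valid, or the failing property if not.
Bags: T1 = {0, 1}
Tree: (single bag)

No — vertex 2 appears in no bag.

A tree decomposition must satisfy three properties: every vertex lies in some bag; for every edge, both endpoints lie together in some bag; and for every vertex, the bags containing it form a connected subtree. Here vertex 2 appears in no bag, so the decomposition is invalid.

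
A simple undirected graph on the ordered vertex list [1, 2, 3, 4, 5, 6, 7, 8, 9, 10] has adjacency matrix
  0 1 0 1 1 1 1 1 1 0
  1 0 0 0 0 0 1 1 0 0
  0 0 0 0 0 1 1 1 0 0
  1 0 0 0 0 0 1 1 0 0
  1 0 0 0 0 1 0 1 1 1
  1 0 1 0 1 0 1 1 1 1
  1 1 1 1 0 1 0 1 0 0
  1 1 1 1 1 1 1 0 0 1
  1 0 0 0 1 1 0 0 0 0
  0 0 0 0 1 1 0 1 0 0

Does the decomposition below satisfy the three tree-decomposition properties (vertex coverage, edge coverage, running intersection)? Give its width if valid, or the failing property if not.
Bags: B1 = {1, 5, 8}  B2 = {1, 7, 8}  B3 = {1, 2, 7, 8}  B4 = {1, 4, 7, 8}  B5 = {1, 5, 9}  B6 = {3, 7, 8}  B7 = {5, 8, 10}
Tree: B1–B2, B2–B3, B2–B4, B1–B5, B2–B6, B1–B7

A tree decomposition must satisfy three properties: every vertex lies in some bag; for every edge, both endpoints lie together in some bag; and for every vertex, the bags containing it form a connected subtree. Here vertex 6 appears in no bag, so the decomposition is invalid.

No — vertex 6 appears in no bag.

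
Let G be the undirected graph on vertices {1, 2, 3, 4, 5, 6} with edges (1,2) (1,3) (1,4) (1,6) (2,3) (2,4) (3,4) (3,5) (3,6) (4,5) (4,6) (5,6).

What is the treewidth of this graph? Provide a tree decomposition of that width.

Each bag holds 4 vertices, so the decomposition has width 3, which upper-bounds the treewidth. On the other hand G contains the 4-clique {1, 2, 3, 4}. A clique must lie in a single bag of any decomposition, so no decomposition can have width below 3. Hence tw(G) = 3 exactly.

Treewidth 3.
Bags: B1 = {3, 4, 5, 6}  B2 = {1, 3, 4, 6}  B3 = {1, 2, 3, 4}
Tree: B1–B2, B2–B3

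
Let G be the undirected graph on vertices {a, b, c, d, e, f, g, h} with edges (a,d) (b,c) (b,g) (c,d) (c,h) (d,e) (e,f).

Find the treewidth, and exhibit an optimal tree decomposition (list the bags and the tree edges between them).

Each bag holds 2 vertices, so the decomposition has width 1, which upper-bounds the treewidth. Since G has at least one edge (e.g. c–b), it is not an edgeless graph, so tw(G) ≥ 1. Combining the bounds, tw(G) = 1.

Treewidth 1.
Bags: B1 = {b, c}  B2 = {c, h}  B3 = {c, d}  B4 = {d, e}  B5 = {e, f}  B6 = {a, d}  B7 = {b, g}
Tree: B1–B2, B1–B3, B3–B4, B4–B5, B4–B6, B1–B7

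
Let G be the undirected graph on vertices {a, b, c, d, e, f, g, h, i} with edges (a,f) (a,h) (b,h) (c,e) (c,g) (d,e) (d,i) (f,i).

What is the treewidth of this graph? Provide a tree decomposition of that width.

Treewidth 1.
Bags: B1 = {b, h}  B2 = {a, h}  B3 = {a, f}  B4 = {f, i}  B5 = {d, i}  B6 = {d, e}  B7 = {c, e}  B8 = {c, g}
Tree: B1–B2, B2–B3, B3–B4, B4–B5, B5–B6, B6–B7, B7–B8

Every bag has size at most 2, so the width is 2 − 1 = 1 and tw(G) ≤ 1. G has an edge, so its treewidth is at least 1. The upper and lower bounds meet at 1, so that is the treewidth.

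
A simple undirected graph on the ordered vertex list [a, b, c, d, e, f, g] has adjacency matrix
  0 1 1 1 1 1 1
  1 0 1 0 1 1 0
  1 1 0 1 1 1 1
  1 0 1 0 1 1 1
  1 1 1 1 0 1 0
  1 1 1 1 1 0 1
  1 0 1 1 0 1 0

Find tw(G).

4

A width-4 tree decomposition is:
Bags: B1 = {a, b, c, e, f}  B2 = {a, c, d, e, f}  B3 = {a, c, d, f, g}
Tree: B1–B2, B2–B3
Every bag has size at most 5, so the width is 5 − 1 = 4 and tw(G) ≤ 4. For the lower bound, the 5 vertices {a, c, d, f, g} are pairwise adjacent, and any tree decomposition puts a clique entirely inside one bag — forcing width ≥ 4. Combining the bounds, tw(G) = 4.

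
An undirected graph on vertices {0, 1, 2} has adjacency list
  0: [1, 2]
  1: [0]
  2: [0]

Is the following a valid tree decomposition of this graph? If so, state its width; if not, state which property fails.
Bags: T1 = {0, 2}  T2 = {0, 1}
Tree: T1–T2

Every vertex of G appears in some bag (union = {0, 1, 2}); every edge is covered by a bag; and for each vertex v the set of bags containing v is connected in the bag tree. The decomposition is therefore valid. The largest bag has 2 vertices, so the width is 1.

Yes; width 1.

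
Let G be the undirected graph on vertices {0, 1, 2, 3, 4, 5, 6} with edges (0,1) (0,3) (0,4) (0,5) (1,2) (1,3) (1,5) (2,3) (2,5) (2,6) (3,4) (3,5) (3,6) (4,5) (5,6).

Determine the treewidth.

A width-3 tree decomposition is:
Bags: B1 = {2, 3, 5, 6}  B2 = {1, 2, 3, 5}  B3 = {0, 1, 3, 5}  B4 = {0, 3, 4, 5}
Tree: B1–B2, B2–B3, B3–B4
The largest bag has 4 vertices, giving width 3; this decomposition certifies tw(G) ≤ 3. On the other hand G contains the 4-clique {0, 1, 3, 5}. A clique must lie in a single bag of any decomposition, so no decomposition can have width below 3. Hence tw(G) = 3 exactly.

3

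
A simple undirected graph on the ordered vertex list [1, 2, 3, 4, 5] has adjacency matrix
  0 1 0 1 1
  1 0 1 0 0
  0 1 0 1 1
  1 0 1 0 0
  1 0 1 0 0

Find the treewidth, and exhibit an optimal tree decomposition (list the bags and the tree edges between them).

Every bag has size at most 3, so the width is 3 − 1 = 2 and tw(G) ≤ 2. Since 2–1–4–3–2 is a cycle in G, G is not acyclic. Forests are exactly the graphs of treewidth ≤ 1, so tw(G) ≥ 2. Therefore the treewidth is 2.

Treewidth 2.
Bags: B1 = {1, 2, 3}  B2 = {1, 3, 4}  B3 = {1, 3, 5}
Tree: B1–B2, B2–B3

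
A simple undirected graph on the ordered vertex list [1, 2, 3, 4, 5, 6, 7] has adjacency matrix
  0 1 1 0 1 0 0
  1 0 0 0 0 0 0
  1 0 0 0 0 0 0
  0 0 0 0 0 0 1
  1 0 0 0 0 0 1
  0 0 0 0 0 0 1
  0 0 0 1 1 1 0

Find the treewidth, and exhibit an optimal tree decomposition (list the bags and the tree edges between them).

Each bag holds 2 vertices, so the decomposition has width 1, which upper-bounds the treewidth. Any graph with an edge has treewidth ≥ 1, and G has the edge 6–7. Therefore the treewidth is 1.

Treewidth 1.
One such decomposition:
Bags: B1 = {6, 7}  B2 = {5, 7}  B3 = {1, 5}  B4 = {4, 7}  B5 = {1, 3}  B6 = {1, 2}
Tree: B1–B2, B2–B3, B1–B4, B3–B5, B5–B6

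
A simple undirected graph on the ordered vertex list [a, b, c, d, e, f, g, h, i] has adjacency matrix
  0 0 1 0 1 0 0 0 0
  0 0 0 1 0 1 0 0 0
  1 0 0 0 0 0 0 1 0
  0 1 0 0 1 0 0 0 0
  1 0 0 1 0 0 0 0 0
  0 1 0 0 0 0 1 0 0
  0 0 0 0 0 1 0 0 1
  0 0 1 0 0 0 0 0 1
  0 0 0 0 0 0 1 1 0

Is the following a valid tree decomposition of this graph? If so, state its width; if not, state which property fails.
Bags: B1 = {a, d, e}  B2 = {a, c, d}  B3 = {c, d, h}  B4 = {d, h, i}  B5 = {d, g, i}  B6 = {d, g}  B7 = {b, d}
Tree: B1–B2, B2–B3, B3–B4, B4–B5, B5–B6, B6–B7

A tree decomposition must satisfy three properties: every vertex lies in some bag; for every edge, both endpoints lie together in some bag; and for every vertex, the bags containing it form a connected subtree. Here vertex f appears in no bag, so the decomposition is invalid.

No — vertex f appears in no bag.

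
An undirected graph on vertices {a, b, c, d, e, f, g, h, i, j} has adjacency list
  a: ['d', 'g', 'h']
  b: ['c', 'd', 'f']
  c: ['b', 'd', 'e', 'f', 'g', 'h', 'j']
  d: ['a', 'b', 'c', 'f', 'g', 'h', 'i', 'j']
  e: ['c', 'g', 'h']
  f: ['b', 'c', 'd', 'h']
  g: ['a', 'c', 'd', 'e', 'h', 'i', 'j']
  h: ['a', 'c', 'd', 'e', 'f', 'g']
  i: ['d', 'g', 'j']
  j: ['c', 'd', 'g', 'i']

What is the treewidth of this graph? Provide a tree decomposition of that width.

Each bag holds 4 vertices, so the decomposition has width 3, which upper-bounds the treewidth. Conversely, {c, d, g, j} is a clique of size 4, and the vertices of any clique must share a bag in every tree decomposition; so some bag has ≥ 4 vertices and tw(G) ≥ 3. The upper and lower bounds meet at 3, so that is the treewidth.

Treewidth 3.
Bags: B1 = {c, d, g, h}  B2 = {c, d, g, j}  B3 = {c, e, g, h}  B4 = {a, d, g, h}  B5 = {c, d, f, h}  B6 = {d, g, i, j}  B7 = {b, c, d, f}
Tree: B1–B2, B1–B3, B1–B4, B1–B5, B2–B6, B5–B7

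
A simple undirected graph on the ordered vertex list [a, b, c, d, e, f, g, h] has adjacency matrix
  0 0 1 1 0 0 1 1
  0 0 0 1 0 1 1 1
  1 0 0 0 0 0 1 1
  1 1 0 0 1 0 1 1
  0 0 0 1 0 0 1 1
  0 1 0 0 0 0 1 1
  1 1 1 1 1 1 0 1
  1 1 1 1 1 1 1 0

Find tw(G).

3

A width-3 tree decomposition is:
Bags: B1 = {a, d, g, h}  B2 = {b, d, g, h}  B3 = {a, c, g, h}  B4 = {d, e, g, h}  B5 = {b, f, g, h}
Tree: B1–B2, B1–B3, B2–B4, B2–B5
Every bag has size at most 4, so the width is 4 − 1 = 3 and tw(G) ≤ 3. Conversely, {d, e, g, h} is a clique of size 4, and the vertices of any clique must share a bag in every tree decomposition; so some bag has ≥ 4 vertices and tw(G) ≥ 3. Hence tw(G) = 3 exactly.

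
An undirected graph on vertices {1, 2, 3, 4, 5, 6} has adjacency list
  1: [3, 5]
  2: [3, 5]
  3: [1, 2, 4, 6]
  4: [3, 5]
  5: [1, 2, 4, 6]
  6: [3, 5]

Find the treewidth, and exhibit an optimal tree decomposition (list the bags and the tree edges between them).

Treewidth 2.
One optimal decomposition is:
Bags: B1 = {3, 4, 5}  B2 = {3, 5, 6}  B3 = {2, 3, 5}  B4 = {1, 3, 5}
Tree: B1–B2, B2–B3, B3–B4

The largest bag has 3 vertices, giving width 2; this decomposition certifies tw(G) ≤ 2. Since 5–4–3–6–5 is a cycle in G, G is not acyclic. Forests are exactly the graphs of treewidth ≤ 1, so tw(G) ≥ 2. Hence tw(G) = 2 exactly.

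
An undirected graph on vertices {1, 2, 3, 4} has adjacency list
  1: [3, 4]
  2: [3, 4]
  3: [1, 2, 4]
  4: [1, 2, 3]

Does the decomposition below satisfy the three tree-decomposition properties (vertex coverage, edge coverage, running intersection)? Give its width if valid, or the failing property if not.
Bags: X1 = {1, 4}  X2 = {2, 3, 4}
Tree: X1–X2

A tree decomposition must satisfy three properties: every vertex lies in some bag; for every edge, both endpoints lie together in some bag; and for every vertex, the bags containing it form a connected subtree. Here edge (3,1) lies in no bag, so the decomposition is invalid.

No — edge (3,1) lies in no bag.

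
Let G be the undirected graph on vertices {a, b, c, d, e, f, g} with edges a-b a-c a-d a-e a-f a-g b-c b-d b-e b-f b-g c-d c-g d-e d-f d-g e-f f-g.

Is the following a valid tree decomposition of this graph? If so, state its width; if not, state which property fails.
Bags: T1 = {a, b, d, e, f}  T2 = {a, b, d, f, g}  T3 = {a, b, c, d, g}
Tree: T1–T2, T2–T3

Vertex coverage: the bags together contain {a, b, c, d, e, f, g}, the full vertex set. Edge coverage: each edge of G has both endpoints in at least one bag. Running intersection: for every vertex, the bags containing it form a connected subtree. All three properties hold, so this is a valid tree decomposition of width max|bag| − 1 = 4, and hence tw(G) ≤ 4.

Yes; width 4.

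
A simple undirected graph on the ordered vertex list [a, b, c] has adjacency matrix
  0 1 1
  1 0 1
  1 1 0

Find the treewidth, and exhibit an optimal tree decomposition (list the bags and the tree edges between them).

A single bag containing all 3 vertices is trivially a valid decomposition of width 2. Conversely, {a, b, c} is a clique of size 3, and the vertices of any clique must share a bag in every tree decomposition; so some bag has ≥ 3 vertices and tw(G) ≥ 2. Therefore the treewidth is 2.

Treewidth 2.
One such decomposition:
Bags: B1 = {a, b, c}
Tree: (single bag)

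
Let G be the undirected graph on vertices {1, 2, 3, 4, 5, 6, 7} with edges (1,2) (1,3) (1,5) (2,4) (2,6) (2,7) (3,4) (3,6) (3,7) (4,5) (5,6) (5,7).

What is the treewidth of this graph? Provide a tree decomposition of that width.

Treewidth 3.
Bags: B1 = {2, 3, 5, 6}  B2 = {2, 3, 5, 7}  B3 = {2, 3, 4, 5}  B4 = {1, 2, 3, 5}
Tree: B1–B2, B2–B3, B3–B4

Every bag has size at most 4, so the width is 4 − 1 = 3 and tw(G) ≤ 3. For the lower bound: the 4 vertex sets {2,6}, {3,7}, {5}, {4} are disjoint, each induces a connected subgraph, and every pair is joined by at least one edge of G. Contracting each set to a single vertex therefore yields K_{4} as a minor, and since treewidth is minor-monotone, tw(G) ≥ tw(K_{4}) = 3. Combining the bounds, tw(G) = 3.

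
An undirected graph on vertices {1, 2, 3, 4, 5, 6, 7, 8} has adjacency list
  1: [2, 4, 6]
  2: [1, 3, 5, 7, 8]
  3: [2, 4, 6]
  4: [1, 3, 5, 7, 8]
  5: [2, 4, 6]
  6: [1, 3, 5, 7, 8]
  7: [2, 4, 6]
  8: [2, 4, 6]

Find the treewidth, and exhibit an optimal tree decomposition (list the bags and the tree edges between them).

Treewidth 3.
Bags: B1 = {2, 4, 5, 6}  B2 = {2, 4, 6, 8}  B3 = {2, 4, 6, 7}  B4 = {2, 3, 4, 6}  B5 = {1, 2, 4, 6}
Tree: B1–B2, B2–B3, B3–B4, B4–B5

Each bag holds 4 vertices, so the decomposition has width 3, which upper-bounds the treewidth. For the lower bound: the 4 vertex sets {4,5}, {2,8}, {6}, {7} are disjoint, each induces a connected subgraph, and every pair is joined by at least one edge of G. Contracting each set to a single vertex therefore yields K_{4} as a minor, and since treewidth is minor-monotone, tw(G) ≥ tw(K_{4}) = 3. Combining the bounds, tw(G) = 3.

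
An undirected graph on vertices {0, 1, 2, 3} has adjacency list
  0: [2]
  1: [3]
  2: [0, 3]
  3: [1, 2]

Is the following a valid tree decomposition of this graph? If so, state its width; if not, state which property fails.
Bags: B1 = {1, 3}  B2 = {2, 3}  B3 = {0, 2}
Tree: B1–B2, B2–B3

Checking the three conditions: (i) the bags cover all of {0, 1, 2, 3}; (ii) for each edge, some bag contains both endpoints; (iii) the bags containing any fixed vertex form a subtree. All hold, so the decomposition is valid with width 2 − 1 = 1.

Yes; width 1.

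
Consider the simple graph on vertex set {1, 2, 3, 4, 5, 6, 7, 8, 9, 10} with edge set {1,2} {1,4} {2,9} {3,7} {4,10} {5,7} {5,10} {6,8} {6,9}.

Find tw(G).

A width-1 tree decomposition is:
Bags: B1 = {3, 7}  B2 = {5, 7}  B3 = {5, 10}  B4 = {4, 10}  B5 = {1, 4}  B6 = {1, 2}  B7 = {2, 9}  B8 = {6, 9}  B9 = {6, 8}
Tree: B1–B2, B2–B3, B3–B4, B4–B5, B5–B6, B6–B7, B7–B8, B8–B9
Every bag has size at most 2, so the width is 2 − 1 = 1 and tw(G) ≤ 1. G has an edge, so its treewidth is at least 1. Combining the bounds, tw(G) = 1.

1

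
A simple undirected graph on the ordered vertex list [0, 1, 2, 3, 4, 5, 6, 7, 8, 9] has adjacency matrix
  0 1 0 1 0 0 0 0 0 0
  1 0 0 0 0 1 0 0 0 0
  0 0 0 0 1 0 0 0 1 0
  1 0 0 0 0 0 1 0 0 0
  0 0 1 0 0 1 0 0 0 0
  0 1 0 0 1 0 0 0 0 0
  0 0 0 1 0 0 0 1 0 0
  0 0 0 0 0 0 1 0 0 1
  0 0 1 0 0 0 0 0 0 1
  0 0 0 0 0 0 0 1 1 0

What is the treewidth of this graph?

A width-2 tree decomposition is:
Bags: B1 = {6, 7, 9}  B2 = {3, 6, 9}  B3 = {0, 3, 9}  B4 = {0, 1, 9}  B5 = {1, 5, 9}  B6 = {4, 5, 9}  B7 = {2, 4, 9}  B8 = {2, 8, 9}
Tree: B1–B2, B2–B3, B3–B4, B4–B5, B5–B6, B6–B7, B7–B8
Every bag has size at most 3, so the width is 3 − 1 = 2 and tw(G) ≤ 2. Since 9–7–6–3–0–1–5–4–2–8–9 is a cycle in G, G is not acyclic. Forests are exactly the graphs of treewidth ≤ 1, so tw(G) ≥ 2. Combining the bounds, tw(G) = 2.

2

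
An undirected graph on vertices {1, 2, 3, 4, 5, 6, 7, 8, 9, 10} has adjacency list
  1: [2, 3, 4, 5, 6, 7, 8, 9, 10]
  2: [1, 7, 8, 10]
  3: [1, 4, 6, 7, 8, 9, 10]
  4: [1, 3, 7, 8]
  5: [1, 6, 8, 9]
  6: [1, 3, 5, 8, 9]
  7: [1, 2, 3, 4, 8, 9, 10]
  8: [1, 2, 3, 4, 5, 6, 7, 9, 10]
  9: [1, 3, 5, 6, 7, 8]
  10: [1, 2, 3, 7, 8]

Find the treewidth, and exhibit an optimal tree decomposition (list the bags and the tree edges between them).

Treewidth 4.
One such decomposition:
Bags: B1 = {1, 3, 7, 8, 9}  B2 = {1, 3, 7, 8, 10}  B3 = {1, 3, 6, 8, 9}  B4 = {1, 2, 7, 8, 10}  B5 = {1, 3, 4, 7, 8}  B6 = {1, 5, 6, 8, 9}
Tree: B1–B2, B1–B3, B2–B4, B1–B5, B3–B6

Every bag has size at most 5, so the width is 5 − 1 = 4 and tw(G) ≤ 4. On the other hand G contains the 5-clique {1, 2, 7, 8, 10}. A clique must lie in a single bag of any decomposition, so no decomposition can have width below 4. Therefore the treewidth is 4.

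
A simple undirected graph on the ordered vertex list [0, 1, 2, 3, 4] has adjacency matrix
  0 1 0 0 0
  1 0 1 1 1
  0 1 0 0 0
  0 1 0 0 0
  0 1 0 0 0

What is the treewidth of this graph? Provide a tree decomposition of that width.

Each bag holds 2 vertices, so the decomposition has width 1, which upper-bounds the treewidth. Since G has at least one edge (e.g. 1–2), it is not an edgeless graph, so tw(G) ≥ 1. Combining the bounds, tw(G) = 1.

Treewidth 1.
One optimal decomposition is:
Bags: B1 = {1, 2}  B2 = {1, 4}  B3 = {1, 3}  B4 = {0, 1}
Tree: B1–B2, B1–B3, B3–B4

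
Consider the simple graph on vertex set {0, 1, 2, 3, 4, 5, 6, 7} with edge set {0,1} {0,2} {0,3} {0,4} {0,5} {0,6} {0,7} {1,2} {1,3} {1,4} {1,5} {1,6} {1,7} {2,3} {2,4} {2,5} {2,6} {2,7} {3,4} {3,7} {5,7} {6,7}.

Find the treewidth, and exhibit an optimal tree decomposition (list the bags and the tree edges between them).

Treewidth 4.
One optimal decomposition is:
Bags: B1 = {0, 1, 2, 3, 7}  B2 = {0, 1, 2, 3, 4}  B3 = {0, 1, 2, 6, 7}  B4 = {0, 1, 2, 5, 7}
Tree: B1–B2, B1–B3, B3–B4

The largest bag has 5 vertices, giving width 4; this decomposition certifies tw(G) ≤ 4. On the other hand G contains the 5-clique {0, 1, 2, 3, 4}. A clique must lie in a single bag of any decomposition, so no decomposition can have width below 4. Combining the bounds, tw(G) = 4.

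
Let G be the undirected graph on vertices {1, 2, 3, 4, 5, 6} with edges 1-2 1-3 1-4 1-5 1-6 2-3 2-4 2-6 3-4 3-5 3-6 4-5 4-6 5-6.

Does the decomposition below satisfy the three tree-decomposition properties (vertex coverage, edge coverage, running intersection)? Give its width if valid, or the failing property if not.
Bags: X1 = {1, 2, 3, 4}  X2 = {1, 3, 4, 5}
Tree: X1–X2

No — vertex 6 appears in no bag.

A tree decomposition must satisfy three properties: every vertex lies in some bag; for every edge, both endpoints lie together in some bag; and for every vertex, the bags containing it form a connected subtree. Here vertex 6 appears in no bag, so the decomposition is invalid.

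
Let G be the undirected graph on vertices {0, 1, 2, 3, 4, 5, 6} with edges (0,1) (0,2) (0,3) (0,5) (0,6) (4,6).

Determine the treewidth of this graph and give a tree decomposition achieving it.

Each bag holds 2 vertices, so the decomposition has width 1, which upper-bounds the treewidth. G has an edge, so its treewidth is at least 1. Hence tw(G) = 1 exactly.

Treewidth 1.
One optimal decomposition is:
Bags: B1 = {0, 2}  B2 = {0, 5}  B3 = {0, 1}  B4 = {0, 3}  B5 = {0, 6}  B6 = {4, 6}
Tree: B1–B2, B1–B3, B2–B4, B3–B5, B5–B6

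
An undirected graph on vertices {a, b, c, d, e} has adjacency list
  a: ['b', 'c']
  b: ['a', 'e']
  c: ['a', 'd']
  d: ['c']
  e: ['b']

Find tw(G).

A width-1 tree decomposition is:
Bags: B1 = {a, b}  B2 = {b, e}  B3 = {a, c}  B4 = {c, d}
Tree: B1–B2, B1–B3, B3–B4
The largest bag has 2 vertices, giving width 1; this decomposition certifies tw(G) ≤ 1. Any graph with an edge has treewidth ≥ 1, and G has the edge b–a. Therefore the treewidth is 1.

1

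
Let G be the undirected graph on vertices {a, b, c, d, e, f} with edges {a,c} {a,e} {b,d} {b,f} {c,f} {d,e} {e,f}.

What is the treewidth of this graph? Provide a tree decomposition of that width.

Every bag has size at most 3, so the width is 3 − 1 = 2 and tw(G) ≤ 2. Since c–a–e–f–c is a cycle in G, G is not acyclic. Forests are exactly the graphs of treewidth ≤ 1, so tw(G) ≥ 2. Combining the bounds, tw(G) = 2.

Treewidth 2.
One optimal decomposition is:
Bags: B1 = {a, c, f}  B2 = {a, e, f}  B3 = {b, e, f}  B4 = {b, d, e}
Tree: B1–B2, B2–B3, B3–B4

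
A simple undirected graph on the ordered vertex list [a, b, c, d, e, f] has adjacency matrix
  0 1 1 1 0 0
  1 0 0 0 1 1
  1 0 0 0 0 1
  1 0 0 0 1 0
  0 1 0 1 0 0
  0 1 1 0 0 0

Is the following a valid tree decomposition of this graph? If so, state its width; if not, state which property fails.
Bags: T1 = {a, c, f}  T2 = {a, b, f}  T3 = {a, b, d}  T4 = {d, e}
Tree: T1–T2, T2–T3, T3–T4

A tree decomposition must satisfy three properties: every vertex lies in some bag; for every edge, both endpoints lie together in some bag; and for every vertex, the bags containing it form a connected subtree. Here edge (b,e) lies in no bag, so the decomposition is invalid.

No — edge (b,e) lies in no bag.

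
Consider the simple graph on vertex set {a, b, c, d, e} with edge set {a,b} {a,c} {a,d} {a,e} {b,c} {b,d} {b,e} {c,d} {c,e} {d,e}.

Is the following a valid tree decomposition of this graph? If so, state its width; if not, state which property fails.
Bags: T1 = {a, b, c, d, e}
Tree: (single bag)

Yes; width 4.

Every vertex of G appears in some bag (union = {a, b, c, d, e}); every edge is covered by a bag; and for each vertex v the set of bags containing v is connected in the bag tree. The decomposition is therefore valid. The largest bag has 5 vertices, so the width is 4.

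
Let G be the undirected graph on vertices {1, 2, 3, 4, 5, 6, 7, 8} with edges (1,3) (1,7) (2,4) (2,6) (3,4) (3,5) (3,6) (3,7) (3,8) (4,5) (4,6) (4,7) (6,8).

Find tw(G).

2

A width-2 tree decomposition is:
Bags: B1 = {3, 4, 7}  B2 = {1, 3, 7}  B3 = {3, 4, 6}  B4 = {3, 6, 8}  B5 = {3, 4, 5}  B6 = {2, 4, 6}
Tree: B1–B2, B1–B3, B3–B4, B1–B5, B3–B6
The largest bag has 3 vertices, giving width 2; this decomposition certifies tw(G) ≤ 2. For the lower bound, the 3 vertices {2, 4, 6} are pairwise adjacent, and any tree decomposition puts a clique entirely inside one bag — forcing width ≥ 2. The upper and lower bounds meet at 2, so that is the treewidth.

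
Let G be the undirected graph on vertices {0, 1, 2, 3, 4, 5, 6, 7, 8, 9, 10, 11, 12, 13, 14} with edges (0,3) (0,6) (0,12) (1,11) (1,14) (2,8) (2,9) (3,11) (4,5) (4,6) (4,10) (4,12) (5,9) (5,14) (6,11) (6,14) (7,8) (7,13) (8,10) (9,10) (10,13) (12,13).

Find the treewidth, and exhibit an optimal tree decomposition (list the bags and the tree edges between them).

Each bag holds 4 vertices, so the decomposition has width 3, which upper-bounds the treewidth. For the lower bound: the 4 vertex sets {2,7,8}, {9}, {10}, {4,5,12,13} are disjoint, each induces a connected subgraph, and every pair is joined by at least one edge of G. Contracting each set to a single vertex therefore yields K_{4} as a minor, and since treewidth is minor-monotone, tw(G) ≥ tw(K_{4}) = 3. Therefore the treewidth is 3.

Treewidth 3.
Bags: B1 = {2, 7, 8, 9}  B2 = {7, 8, 9, 10}  B3 = {7, 9, 10, 13}  B4 = {5, 9, 10, 13}  B5 = {4, 5, 10, 13}  B6 = {4, 5, 12, 13}  B7 = {4, 5, 12, 14}  B8 = {4, 6, 12, 14}  B9 = {0, 6, 12, 14}  B10 = {0, 1, 6, 14}  B11 = {0, 1, 6, 11}  B12 = {0, 1, 3, 11}
Tree: B1–B2, B2–B3, B3–B4, B4–B5, B5–B6, B6–B7, B7–B8, B8–B9, B9–B10, B10–B11, B11–B12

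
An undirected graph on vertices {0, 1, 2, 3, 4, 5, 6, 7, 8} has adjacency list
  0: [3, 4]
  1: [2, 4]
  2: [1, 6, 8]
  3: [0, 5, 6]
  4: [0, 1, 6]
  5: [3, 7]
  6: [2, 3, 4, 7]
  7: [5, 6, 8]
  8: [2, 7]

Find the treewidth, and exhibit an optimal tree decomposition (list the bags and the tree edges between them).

Treewidth 3.
One such decomposition:
Bags: B1 = {0, 1, 2, 4}  B2 = {0, 2, 4, 6}  B3 = {0, 2, 3, 6}  B4 = {2, 3, 6, 8}  B5 = {3, 6, 7, 8}  B6 = {3, 5, 7, 8}
Tree: B1–B2, B2–B3, B3–B4, B4–B5, B5–B6

Every bag has size at most 4, so the width is 4 − 1 = 3 and tw(G) ≤ 3. For the lower bound: the 4 vertex sets {0,1,4}, {2}, {6}, {3,5,7,8} are disjoint, each induces a connected subgraph, and every pair is joined by at least one edge of G. Contracting each set to a single vertex therefore yields K_{4} as a minor, and since treewidth is minor-monotone, tw(G) ≥ tw(K_{4}) = 3. Therefore the treewidth is 3.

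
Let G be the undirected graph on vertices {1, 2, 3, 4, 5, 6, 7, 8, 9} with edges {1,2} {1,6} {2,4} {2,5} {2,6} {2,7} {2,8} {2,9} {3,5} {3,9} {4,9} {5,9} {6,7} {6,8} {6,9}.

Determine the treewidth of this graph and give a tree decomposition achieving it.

The largest bag has 3 vertices, giving width 2; this decomposition certifies tw(G) ≤ 2. On the other hand G contains the 3-clique {2, 4, 9}. A clique must lie in a single bag of any decomposition, so no decomposition can have width below 2. Hence tw(G) = 2 exactly.

Treewidth 2.
One such decomposition:
Bags: B1 = {1, 2, 6}  B2 = {2, 6, 9}  B3 = {2, 6, 8}  B4 = {2, 6, 7}  B5 = {2, 4, 9}  B6 = {2, 5, 9}  B7 = {3, 5, 9}
Tree: B1–B2, B2–B3, B3–B4, B2–B5, B5–B6, B6–B7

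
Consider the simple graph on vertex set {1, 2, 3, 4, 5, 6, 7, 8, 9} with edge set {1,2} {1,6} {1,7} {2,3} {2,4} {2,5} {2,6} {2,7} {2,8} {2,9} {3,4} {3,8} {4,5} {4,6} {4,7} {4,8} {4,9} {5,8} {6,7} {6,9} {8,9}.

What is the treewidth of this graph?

A width-3 tree decomposition is:
Bags: B1 = {2, 4, 8, 9}  B2 = {2, 4, 6, 9}  B3 = {2, 4, 5, 8}  B4 = {2, 3, 4, 8}  B5 = {2, 4, 6, 7}  B6 = {1, 2, 6, 7}
Tree: B1–B2, B1–B3, B3–B4, B2–B5, B5–B6
The largest bag has 4 vertices, giving width 3; this decomposition certifies tw(G) ≤ 3. For the lower bound, the 4 vertices {1, 2, 6, 7} are pairwise adjacent, and any tree decomposition puts a clique entirely inside one bag — forcing width ≥ 3. The upper and lower bounds meet at 3, so that is the treewidth.

3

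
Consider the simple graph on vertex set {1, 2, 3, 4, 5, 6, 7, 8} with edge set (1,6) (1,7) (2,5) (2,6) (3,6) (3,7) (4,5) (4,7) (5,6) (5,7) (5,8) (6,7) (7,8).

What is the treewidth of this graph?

A width-2 tree decomposition is:
Bags: B1 = {5, 6, 7}  B2 = {3, 6, 7}  B3 = {5, 7, 8}  B4 = {1, 6, 7}  B5 = {4, 5, 7}  B6 = {2, 5, 6}
Tree: B1–B2, B1–B3, B1–B4, B3–B5, B1–B6
The largest bag has 3 vertices, giving width 2; this decomposition certifies tw(G) ≤ 2. On the other hand G contains the 3-clique {2, 5, 6}. A clique must lie in a single bag of any decomposition, so no decomposition can have width below 2. The upper and lower bounds meet at 2, so that is the treewidth.

2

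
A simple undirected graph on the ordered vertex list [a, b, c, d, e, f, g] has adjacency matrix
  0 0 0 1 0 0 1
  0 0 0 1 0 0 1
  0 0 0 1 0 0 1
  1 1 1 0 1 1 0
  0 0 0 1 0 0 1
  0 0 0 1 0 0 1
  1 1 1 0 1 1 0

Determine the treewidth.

2

A width-2 tree decomposition is:
Bags: B1 = {d, f, g}  B2 = {a, d, g}  B3 = {c, d, g}  B4 = {d, e, g}  B5 = {b, d, g}
Tree: B1–B2, B2–B3, B3–B4, B4–B5
Every bag has size at most 3, so the width is 3 − 1 = 2 and tw(G) ≤ 2. The edges g–f–d–a–g form a cycle, so G is not a tree and its treewidth is at least 2. Combining the bounds, tw(G) = 2.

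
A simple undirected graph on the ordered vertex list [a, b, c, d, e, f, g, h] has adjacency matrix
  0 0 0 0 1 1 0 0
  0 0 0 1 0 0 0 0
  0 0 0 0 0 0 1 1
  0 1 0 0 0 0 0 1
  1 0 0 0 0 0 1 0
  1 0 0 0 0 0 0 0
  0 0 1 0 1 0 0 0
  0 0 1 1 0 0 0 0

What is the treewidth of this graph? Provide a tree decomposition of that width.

Treewidth 1.
One such decomposition:
Bags: B1 = {a, f}  B2 = {a, e}  B3 = {e, g}  B4 = {c, g}  B5 = {c, h}  B6 = {d, h}  B7 = {b, d}
Tree: B1–B2, B2–B3, B3–B4, B4–B5, B5–B6, B6–B7

Every bag has size at most 2, so the width is 2 − 1 = 1 and tw(G) ≤ 1. G has an edge, so its treewidth is at least 1. Therefore the treewidth is 1.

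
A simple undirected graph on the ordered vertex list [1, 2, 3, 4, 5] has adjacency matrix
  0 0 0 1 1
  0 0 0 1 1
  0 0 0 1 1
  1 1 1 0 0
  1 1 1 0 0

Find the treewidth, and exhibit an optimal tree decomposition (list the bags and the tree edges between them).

Treewidth 2.
One optimal decomposition is:
Bags: B1 = {3, 4, 5}  B2 = {1, 4, 5}  B3 = {2, 4, 5}
Tree: B1–B2, B2–B3

The largest bag has 3 vertices, giving width 2; this decomposition certifies tw(G) ≤ 2. For the lower bound, G contains the cycle 3–4–1–5–3, so G is not a forest; only forests have treewidth ≤ 1, hence tw(G) ≥ 2. Therefore the treewidth is 2.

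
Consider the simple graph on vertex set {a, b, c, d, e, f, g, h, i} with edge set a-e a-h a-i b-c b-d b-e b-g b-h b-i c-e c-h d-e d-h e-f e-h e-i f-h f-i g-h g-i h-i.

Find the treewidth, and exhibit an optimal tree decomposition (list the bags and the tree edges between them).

Treewidth 3.
One such decomposition:
Bags: B1 = {e, f, h, i}  B2 = {b, e, h, i}  B3 = {b, c, e, h}  B4 = {b, d, e, h}  B5 = {a, e, h, i}  B6 = {b, g, h, i}
Tree: B1–B2, B2–B3, B3–B4, B2–B5, B2–B6

The largest bag has 4 vertices, giving width 3; this decomposition certifies tw(G) ≤ 3. On the other hand G contains the 4-clique {b, g, h, i}. A clique must lie in a single bag of any decomposition, so no decomposition can have width below 3. The upper and lower bounds meet at 3, so that is the treewidth.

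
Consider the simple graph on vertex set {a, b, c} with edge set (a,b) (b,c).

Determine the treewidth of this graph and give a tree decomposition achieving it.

Treewidth 1.
One optimal decomposition is:
Bags: B1 = {a, b}  B2 = {b, c}
Tree: B1–B2

The largest bag has 2 vertices, giving width 1; this decomposition certifies tw(G) ≤ 1. G has an edge, so its treewidth is at least 1. Combining the bounds, tw(G) = 1.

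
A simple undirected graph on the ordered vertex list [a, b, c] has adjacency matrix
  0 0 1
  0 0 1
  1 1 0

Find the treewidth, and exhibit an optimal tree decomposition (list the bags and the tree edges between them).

Treewidth 1.
One such decomposition:
Bags: B1 = {b, c}  B2 = {a, c}
Tree: B1–B2

Every bag has size at most 2, so the width is 2 − 1 = 1 and tw(G) ≤ 1. Since G has at least one edge (e.g. c–b), it is not an edgeless graph, so tw(G) ≥ 1. Combining the bounds, tw(G) = 1.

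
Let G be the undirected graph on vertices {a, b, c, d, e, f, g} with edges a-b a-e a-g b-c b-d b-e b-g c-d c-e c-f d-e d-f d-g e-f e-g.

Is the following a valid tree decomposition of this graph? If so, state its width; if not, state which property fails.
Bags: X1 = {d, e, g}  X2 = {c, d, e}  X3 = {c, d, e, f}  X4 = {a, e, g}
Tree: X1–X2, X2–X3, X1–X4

No — vertex b appears in no bag.

A tree decomposition must satisfy three properties: every vertex lies in some bag; for every edge, both endpoints lie together in some bag; and for every vertex, the bags containing it form a connected subtree. Here vertex b appears in no bag, so the decomposition is invalid.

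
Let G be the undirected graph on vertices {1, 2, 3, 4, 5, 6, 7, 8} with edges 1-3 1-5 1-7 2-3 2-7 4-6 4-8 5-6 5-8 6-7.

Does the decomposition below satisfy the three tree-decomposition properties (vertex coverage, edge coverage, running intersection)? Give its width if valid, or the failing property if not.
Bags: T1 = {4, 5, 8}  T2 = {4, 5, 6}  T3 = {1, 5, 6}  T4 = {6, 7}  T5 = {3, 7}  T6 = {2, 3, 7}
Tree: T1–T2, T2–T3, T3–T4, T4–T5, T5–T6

No — edge (1,7) lies in no bag.

A tree decomposition must satisfy three properties: every vertex lies in some bag; for every edge, both endpoints lie together in some bag; and for every vertex, the bags containing it form a connected subtree. Here edge (1,7) lies in no bag, so the decomposition is invalid.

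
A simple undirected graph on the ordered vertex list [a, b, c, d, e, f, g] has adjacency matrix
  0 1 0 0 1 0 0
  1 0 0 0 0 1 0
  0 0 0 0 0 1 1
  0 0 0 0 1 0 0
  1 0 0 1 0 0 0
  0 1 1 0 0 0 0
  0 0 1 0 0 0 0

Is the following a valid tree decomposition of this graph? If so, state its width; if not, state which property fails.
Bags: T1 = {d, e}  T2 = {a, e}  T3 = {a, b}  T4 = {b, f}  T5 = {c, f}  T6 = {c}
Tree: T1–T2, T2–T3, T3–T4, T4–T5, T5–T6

A tree decomposition must satisfy three properties: every vertex lies in some bag; for every edge, both endpoints lie together in some bag; and for every vertex, the bags containing it form a connected subtree. Here vertex g appears in no bag, so the decomposition is invalid.

No — vertex g appears in no bag.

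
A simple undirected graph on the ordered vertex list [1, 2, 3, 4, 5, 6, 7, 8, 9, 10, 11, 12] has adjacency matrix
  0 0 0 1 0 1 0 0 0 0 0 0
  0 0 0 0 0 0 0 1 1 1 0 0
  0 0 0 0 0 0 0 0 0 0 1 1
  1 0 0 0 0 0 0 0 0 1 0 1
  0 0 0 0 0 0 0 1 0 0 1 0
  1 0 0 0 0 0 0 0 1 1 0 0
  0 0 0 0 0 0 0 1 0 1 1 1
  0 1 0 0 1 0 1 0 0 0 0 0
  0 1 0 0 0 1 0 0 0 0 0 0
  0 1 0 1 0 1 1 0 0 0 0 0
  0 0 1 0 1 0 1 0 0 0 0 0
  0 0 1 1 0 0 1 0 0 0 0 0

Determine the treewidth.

A width-3 tree decomposition is:
Bags: B1 = {3, 5, 11, 12}  B2 = {5, 7, 11, 12}  B3 = {5, 7, 8, 12}  B4 = {4, 7, 8, 12}  B5 = {4, 7, 8, 10}  B6 = {2, 4, 8, 10}  B7 = {1, 2, 4, 10}  B8 = {1, 2, 6, 10}  B9 = {1, 2, 6, 9}
Tree: B1–B2, B2–B3, B3–B4, B4–B5, B5–B6, B6–B7, B7–B8, B8–B9
The largest bag has 4 vertices, giving width 3; this decomposition certifies tw(G) ≤ 3. For the lower bound: the 4 vertex sets {3,5,11}, {12}, {7}, {2,4,8,10} are disjoint, each induces a connected subgraph, and every pair is joined by at least one edge of G. Contracting each set to a single vertex therefore yields K_{4} as a minor, and since treewidth is minor-monotone, tw(G) ≥ tw(K_{4}) = 3. Hence tw(G) = 3 exactly.

3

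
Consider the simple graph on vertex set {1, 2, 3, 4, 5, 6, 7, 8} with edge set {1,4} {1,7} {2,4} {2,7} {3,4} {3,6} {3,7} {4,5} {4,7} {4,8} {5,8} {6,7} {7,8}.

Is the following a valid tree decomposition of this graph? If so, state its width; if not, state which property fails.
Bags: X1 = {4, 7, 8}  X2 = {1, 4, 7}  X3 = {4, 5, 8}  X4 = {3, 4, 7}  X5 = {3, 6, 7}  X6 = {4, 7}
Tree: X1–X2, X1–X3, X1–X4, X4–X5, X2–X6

No — vertex 2 appears in no bag.

A tree decomposition must satisfy three properties: every vertex lies in some bag; for every edge, both endpoints lie together in some bag; and for every vertex, the bags containing it form a connected subtree. Here vertex 2 appears in no bag, so the decomposition is invalid.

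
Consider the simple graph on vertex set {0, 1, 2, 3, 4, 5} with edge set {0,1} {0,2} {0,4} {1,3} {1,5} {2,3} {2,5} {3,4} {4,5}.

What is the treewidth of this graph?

A width-3 tree decomposition is:
Bags: B1 = {0, 1, 3, 5}  B2 = {0, 2, 3, 5}  B3 = {0, 3, 4, 5}
Tree: B1–B2, B2–B3
Each bag holds 4 vertices, so the decomposition has width 3, which upper-bounds the treewidth. For the lower bound: the 4 vertex sets {1,3}, {2,5}, {0}, {4} are disjoint, each induces a connected subgraph, and every pair is joined by at least one edge of G. Contracting each set to a single vertex therefore yields K_{4} as a minor, and since treewidth is minor-monotone, tw(G) ≥ tw(K_{4}) = 3. Combining the bounds, tw(G) = 3.

3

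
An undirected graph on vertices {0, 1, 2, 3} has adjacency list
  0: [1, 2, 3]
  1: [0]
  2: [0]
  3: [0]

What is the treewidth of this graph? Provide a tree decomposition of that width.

Every bag has size at most 2, so the width is 2 − 1 = 1 and tw(G) ≤ 1. G has an edge, so its treewidth is at least 1. Hence tw(G) = 1 exactly.

Treewidth 1.
One such decomposition:
Bags: B1 = {0, 1}  B2 = {0, 2}  B3 = {0, 3}
Tree: B1–B2, B2–B3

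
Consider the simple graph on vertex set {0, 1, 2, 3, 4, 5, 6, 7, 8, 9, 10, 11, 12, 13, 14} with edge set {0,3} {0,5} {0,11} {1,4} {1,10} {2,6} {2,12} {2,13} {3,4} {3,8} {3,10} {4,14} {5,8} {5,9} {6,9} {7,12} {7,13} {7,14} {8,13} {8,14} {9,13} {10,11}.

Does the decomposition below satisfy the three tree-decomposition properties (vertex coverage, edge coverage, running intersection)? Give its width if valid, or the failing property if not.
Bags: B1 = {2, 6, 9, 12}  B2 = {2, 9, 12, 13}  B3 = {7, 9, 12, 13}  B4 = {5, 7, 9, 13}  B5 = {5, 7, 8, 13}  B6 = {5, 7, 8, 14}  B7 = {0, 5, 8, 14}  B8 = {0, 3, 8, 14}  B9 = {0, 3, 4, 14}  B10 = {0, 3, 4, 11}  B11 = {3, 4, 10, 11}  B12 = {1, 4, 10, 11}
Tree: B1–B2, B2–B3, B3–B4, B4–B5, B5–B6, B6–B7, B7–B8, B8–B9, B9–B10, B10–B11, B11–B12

Every vertex of G appears in some bag (union = {0, 1, 2, 3, 4, 5, 6, 7, 8, 9, 10, 11, 12, 13, 14}); every edge is covered by a bag; and for each vertex v the set of bags containing v is connected in the bag tree. The decomposition is therefore valid. The largest bag has 4 vertices, so the width is 3.

Yes; width 3.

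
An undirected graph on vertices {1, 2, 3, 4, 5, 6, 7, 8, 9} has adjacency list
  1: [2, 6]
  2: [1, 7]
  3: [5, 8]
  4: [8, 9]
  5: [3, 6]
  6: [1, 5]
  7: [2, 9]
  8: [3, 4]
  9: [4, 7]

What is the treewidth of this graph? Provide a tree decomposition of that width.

The largest bag has 3 vertices, giving width 2; this decomposition certifies tw(G) ≤ 2. The edges 3–8–4–9–7–2–1–6–5–3 form a cycle, so G is not a tree and its treewidth is at least 2. The upper and lower bounds meet at 2, so that is the treewidth.

Treewidth 2.
Bags: B1 = {3, 4, 8}  B2 = {3, 4, 9}  B3 = {3, 7, 9}  B4 = {2, 3, 7}  B5 = {1, 2, 3}  B6 = {1, 3, 6}  B7 = {3, 5, 6}
Tree: B1–B2, B2–B3, B3–B4, B4–B5, B5–B6, B6–B7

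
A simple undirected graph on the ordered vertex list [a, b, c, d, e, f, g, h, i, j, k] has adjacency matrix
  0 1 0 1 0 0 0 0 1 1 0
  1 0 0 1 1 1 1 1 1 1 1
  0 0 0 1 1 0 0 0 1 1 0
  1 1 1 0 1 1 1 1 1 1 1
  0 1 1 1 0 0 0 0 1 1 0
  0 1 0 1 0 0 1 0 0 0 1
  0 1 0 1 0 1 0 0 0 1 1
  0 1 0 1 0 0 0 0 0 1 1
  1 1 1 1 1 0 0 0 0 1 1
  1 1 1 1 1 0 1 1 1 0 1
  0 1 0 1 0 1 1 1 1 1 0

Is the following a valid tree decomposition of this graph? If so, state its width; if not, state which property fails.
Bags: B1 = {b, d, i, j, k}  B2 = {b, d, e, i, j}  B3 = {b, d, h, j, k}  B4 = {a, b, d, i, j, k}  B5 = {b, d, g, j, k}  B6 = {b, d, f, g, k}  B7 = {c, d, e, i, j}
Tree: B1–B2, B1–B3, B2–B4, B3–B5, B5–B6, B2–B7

A tree decomposition must satisfy three properties: every vertex lies in some bag; for every edge, both endpoints lie together in some bag; and for every vertex, the bags containing it form a connected subtree. Here bags containing vertex k are not connected in the tree, so the decomposition is invalid.

No — bags containing vertex k are not connected in the tree.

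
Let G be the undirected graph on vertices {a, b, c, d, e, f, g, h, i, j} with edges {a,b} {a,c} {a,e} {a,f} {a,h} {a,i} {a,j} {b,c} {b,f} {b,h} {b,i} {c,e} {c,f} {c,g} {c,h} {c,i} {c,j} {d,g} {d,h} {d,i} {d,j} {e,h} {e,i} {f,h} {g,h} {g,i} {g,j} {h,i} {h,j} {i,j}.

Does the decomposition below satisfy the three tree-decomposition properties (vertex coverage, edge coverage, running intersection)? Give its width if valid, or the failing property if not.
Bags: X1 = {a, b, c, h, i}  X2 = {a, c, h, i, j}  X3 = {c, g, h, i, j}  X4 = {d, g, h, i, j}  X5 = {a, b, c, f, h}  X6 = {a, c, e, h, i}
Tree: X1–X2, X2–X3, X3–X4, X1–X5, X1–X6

Yes; width 4.

Checking the three conditions: (i) the bags cover all of {a, b, c, d, e, f, g, h, i, j}; (ii) for each edge, some bag contains both endpoints; (iii) the bags containing any fixed vertex form a subtree. All hold, so the decomposition is valid with width 5 − 1 = 4.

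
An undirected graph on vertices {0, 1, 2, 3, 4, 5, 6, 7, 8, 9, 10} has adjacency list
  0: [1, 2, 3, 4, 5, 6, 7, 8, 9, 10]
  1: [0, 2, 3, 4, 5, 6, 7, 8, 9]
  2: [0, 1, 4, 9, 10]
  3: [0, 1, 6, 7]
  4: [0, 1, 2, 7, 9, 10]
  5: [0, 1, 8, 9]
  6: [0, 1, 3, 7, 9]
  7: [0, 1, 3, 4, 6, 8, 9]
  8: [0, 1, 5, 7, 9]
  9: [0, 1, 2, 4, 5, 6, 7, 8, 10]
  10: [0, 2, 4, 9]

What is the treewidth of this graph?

4

A width-4 tree decomposition is:
Bags: B1 = {0, 1, 2, 4, 9}  B2 = {0, 1, 4, 7, 9}  B3 = {0, 1, 7, 8, 9}  B4 = {0, 1, 6, 7, 9}  B5 = {0, 2, 4, 9, 10}  B6 = {0, 1, 3, 6, 7}  B7 = {0, 1, 5, 8, 9}
Tree: B1–B2, B2–B3, B2–B4, B1–B5, B4–B6, B3–B7
Every bag has size at most 5, so the width is 5 − 1 = 4 and tw(G) ≤ 4. Conversely, {0, 1, 2, 4, 9} is a clique of size 5, and the vertices of any clique must share a bag in every tree decomposition; so some bag has ≥ 5 vertices and tw(G) ≥ 4. Hence tw(G) = 4 exactly.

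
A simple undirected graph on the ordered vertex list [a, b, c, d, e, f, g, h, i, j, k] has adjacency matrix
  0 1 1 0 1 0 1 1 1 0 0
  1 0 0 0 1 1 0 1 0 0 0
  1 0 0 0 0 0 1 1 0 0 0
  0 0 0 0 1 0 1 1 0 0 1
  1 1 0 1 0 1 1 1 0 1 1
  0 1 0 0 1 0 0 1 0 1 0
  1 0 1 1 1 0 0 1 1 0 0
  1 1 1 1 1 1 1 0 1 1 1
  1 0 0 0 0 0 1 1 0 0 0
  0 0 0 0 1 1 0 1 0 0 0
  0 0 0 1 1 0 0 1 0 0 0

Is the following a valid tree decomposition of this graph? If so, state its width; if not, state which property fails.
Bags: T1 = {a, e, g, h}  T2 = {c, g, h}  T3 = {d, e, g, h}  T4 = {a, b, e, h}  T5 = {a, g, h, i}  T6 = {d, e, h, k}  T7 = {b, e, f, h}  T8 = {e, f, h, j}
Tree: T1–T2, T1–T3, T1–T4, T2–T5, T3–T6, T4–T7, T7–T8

A tree decomposition must satisfy three properties: every vertex lies in some bag; for every edge, both endpoints lie together in some bag; and for every vertex, the bags containing it form a connected subtree. Here edge (a,c) lies in no bag, so the decomposition is invalid.

No — edge (a,c) lies in no bag.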